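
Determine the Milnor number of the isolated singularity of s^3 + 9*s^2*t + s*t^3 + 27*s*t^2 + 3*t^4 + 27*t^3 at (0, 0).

The Hessian of f at 0 is [[0, 0], [0, 0]] with rank 0, so corank 2. A Groebner basis of the Jacobian ideal J(f) in C{s,t} is {s^3 + 9*s^2*t + 162*s^2 + 972*s*t + 1458*t^2, -9*s^2 + s*t^2 - 54*s*t - 81*t^2, 3*s^2 + 18*s*t + t^3 + 27*t^2}; counting standard monomials gives mu = 7. Corank 2; j^3 = (s + 3*t)^3 is a perfect cube, so E-series; the 4-jet and mu = 7 give E_7.

7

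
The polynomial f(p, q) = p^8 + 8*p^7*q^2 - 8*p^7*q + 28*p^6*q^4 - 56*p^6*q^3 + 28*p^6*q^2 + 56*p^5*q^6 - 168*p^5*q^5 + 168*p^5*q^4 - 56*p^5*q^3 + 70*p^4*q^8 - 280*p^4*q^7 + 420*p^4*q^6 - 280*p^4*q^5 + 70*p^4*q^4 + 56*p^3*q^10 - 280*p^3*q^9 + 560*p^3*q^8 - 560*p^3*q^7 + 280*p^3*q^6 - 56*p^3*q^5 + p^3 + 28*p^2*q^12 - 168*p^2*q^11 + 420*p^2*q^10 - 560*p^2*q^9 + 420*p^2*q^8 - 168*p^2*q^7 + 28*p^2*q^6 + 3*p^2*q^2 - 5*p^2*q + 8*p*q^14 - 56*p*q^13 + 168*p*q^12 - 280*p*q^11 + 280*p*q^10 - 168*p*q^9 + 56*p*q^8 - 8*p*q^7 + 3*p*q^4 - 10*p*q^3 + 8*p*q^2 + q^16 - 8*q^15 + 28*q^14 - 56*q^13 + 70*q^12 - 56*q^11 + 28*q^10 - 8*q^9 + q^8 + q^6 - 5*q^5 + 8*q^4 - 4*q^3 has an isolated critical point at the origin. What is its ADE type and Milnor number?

The Hessian of f at 0 is [[0, 0], [0, 0]] with rank 0, so corank 2. A Groebner basis of the Jacobian ideal J(f) in C{p,q} is {p^4 + 24*p^3 - 112*p^2*q - 176*p^2 + 529*p*q + 81*q^3 - 354*q^2, p^3*q + 6*p^3 - 24*p^2*q - 32*p^2 + 769*p*q/8 + 129*q^3/8 - 257*q^2/4, -p^2 + 3*p*q + q^4 - q^3 - 2*q^2, p^2 + p*q^2 - 3*p*q - q^3 + 2*q^2}; counting standard monomials gives mu = 9. Corank 2; j^3 = (p - 2*q)^2*(p - q) has shape L^2 M (L != M), so D-series; mu = 9 gives D_9.

Type D_{9}, Milnor number mu = 9.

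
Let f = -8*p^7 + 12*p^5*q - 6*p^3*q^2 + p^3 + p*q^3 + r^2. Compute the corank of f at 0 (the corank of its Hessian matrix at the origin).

2

The Hessian at 0 is [[0, 0, 0], [0, 0, 0], [0, 0, 2]] of rank 1; hence corank 2.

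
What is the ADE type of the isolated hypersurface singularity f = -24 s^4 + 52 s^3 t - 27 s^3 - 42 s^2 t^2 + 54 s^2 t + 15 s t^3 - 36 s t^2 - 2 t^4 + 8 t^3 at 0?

E7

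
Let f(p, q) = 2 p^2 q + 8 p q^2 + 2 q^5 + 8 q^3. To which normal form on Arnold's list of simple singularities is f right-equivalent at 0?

The Hessian of f at 0 has rank 0. Corank 2; j^3 = 2*q*(p + 2*q)^2 has shape L^2 M (L != M), so D-series; mu = 6 gives D_6.

D6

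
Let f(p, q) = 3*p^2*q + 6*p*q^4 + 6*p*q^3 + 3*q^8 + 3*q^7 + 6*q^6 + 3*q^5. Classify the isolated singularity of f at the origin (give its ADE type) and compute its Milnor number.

Type D_{9}, Milnor number mu = 9.

The Hessian of f at 0 is [[0, 0], [0, 0]] with rank 0, so corank 2. A Groebner basis of the Jacobian ideal J(f) in C{p,q} is {p^2*q^2 - 10*p^2*q/17 + 3*p^2/17 - 4*p*q^2/17 + 7*p*q/17 + 7*q^3/17, 8*p^2*q/17 + p^2/17 + p*q^3 - 7*p*q^2/17 + 8*p*q/17 + 8*q^3/17, p*q + q^4 + q^3, p^3 + 11*p^2*q/17 - 5*p^2/17 + p*q^2/17 - 6*p*q/17 - 6*q^3/17}; counting standard monomials gives mu = 9. Corank 2; j^3 = 3*p^2*q has shape L^2 M (L != M), so D-series; mu = 9 gives D_9.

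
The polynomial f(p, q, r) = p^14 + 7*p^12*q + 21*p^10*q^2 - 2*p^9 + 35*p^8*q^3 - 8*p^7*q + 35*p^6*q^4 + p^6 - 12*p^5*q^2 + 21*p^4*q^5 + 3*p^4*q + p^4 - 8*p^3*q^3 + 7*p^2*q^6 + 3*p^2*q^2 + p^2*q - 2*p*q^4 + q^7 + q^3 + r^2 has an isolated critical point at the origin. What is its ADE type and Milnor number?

The Hessian of f at 0 has rank 1. Corank 2; j^3 = q*(p^2 + q^2) splits into three distinct lines over C (the quadratic factor has nonzero discriminant), so D_4.

Type D4, Milnor number mu = 4.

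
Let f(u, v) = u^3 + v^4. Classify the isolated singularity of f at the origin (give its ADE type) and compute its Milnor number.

Type E_6, Milnor number mu = 6.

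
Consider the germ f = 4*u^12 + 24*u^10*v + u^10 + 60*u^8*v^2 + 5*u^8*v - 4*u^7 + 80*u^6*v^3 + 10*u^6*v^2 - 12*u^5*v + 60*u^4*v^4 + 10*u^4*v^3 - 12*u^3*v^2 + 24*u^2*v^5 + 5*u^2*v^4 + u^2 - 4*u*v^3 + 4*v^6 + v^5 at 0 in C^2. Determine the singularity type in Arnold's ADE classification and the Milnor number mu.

Type A4, Milnor number mu = 4.

The Hessian of f at 0 is [[2, 0], [0, 0]] with rank 1, so corank 1. A Groebner basis of the Jacobian ideal J(f) in C{u,v} is {-u/2 + v^3, u^2, u*v}; counting standard monomials gives mu = 4. Corank 1: A-series; mu = 4 gives A_4.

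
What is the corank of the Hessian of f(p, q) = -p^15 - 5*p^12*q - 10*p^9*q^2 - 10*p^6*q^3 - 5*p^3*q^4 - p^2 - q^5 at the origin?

Hessian at 0 has rank 1.

1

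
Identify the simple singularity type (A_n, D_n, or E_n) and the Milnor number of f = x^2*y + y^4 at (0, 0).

Type D_{5}, Milnor number mu = 5.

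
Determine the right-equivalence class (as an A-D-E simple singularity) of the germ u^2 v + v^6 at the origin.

D_7

The Hessian of f at 0 is [[0, 0], [0, 0]] with rank 0, so corank 2. A Groebner basis of the Jacobian ideal J(f) in C{u,v} is {u^2/6 + v^5, u^3, u*v}; counting standard monomials gives mu = 7. Corank 2; j^3 = u^2*v has shape L^2 M (L != M), so D-series; mu = 7 gives D_7.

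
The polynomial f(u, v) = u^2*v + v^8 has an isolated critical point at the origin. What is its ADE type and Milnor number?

Type D_{9}, Milnor number mu = 9.

The Hessian of f at 0 has rank 0. Corank 2; j^3 = u^2*v has shape L^2 M (L != M), so D-series; mu = 9 gives D_9.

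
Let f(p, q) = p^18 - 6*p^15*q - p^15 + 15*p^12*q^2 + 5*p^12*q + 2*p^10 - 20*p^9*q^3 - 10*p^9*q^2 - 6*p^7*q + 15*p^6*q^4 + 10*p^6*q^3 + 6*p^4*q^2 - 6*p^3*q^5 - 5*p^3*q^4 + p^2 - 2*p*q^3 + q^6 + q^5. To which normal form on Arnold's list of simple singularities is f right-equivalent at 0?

The Hessian of f at 0 has rank 1. Corank 1: A-series; mu = 4 gives A_4.

A_4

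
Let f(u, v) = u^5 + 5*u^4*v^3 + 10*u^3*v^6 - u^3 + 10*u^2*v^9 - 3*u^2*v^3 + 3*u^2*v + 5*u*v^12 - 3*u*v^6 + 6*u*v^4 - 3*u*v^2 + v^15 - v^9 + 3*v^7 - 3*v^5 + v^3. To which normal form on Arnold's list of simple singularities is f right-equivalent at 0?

E8

The Hessian of f at 0 is [[0, 0], [0, 0]] with rank 0, so corank 2. A Groebner basis of the Jacobian ideal J(f) in C{u,v} is {-3*u^2/2 + u*v^3 + 3*u*v - 3*v^2/2, -2*u^2 + 4*u*v + v^4 - 2*v^2, u^3 - 3*u*v^2 + 2*v^3, u^2*v - 2*u*v^2 + v^3}; counting standard monomials gives mu = 8. Corank 2; j^3 = -(u - v)^3 is a perfect cube, so E-series; the 5-jet and mu = 8 give E_8.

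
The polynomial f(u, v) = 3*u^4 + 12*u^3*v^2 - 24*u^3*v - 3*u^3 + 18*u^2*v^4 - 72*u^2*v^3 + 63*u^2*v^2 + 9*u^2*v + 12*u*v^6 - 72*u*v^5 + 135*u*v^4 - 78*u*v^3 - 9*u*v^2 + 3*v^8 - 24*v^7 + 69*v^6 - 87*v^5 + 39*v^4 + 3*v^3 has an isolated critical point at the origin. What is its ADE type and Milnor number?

Type E6, Milnor number mu = 6.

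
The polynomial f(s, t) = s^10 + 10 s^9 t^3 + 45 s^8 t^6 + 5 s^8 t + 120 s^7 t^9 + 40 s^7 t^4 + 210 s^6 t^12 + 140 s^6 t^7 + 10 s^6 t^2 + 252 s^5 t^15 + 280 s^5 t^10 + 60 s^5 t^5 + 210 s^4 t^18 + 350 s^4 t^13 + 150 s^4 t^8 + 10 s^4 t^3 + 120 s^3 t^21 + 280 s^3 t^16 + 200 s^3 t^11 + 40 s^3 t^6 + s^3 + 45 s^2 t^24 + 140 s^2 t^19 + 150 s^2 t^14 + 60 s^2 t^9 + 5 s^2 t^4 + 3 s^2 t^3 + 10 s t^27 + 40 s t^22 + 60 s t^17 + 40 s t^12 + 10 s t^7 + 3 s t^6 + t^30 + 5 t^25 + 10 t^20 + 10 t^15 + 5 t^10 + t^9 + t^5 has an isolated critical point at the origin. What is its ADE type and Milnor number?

The Hessian of f at 0 has rank 0. Corank 2; j^3 = s^3 is a perfect cube, so E-series; the 5-jet and mu = 8 give E_8.

Type E_{8}, Milnor number mu = 8.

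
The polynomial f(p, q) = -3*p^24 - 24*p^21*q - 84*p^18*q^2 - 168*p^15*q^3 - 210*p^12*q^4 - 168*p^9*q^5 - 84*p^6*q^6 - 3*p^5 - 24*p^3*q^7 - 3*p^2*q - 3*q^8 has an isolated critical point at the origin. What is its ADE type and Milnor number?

Type D_9, Milnor number mu = 9.

The Hessian of f at 0 has rank 0. Corank 2; j^3 = -3*p^2*q has shape L^2 M (L != M), so D-series; mu = 9 gives D_9.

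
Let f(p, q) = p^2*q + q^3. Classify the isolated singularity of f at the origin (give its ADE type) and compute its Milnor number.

The Hessian of f at 0 has rank 0. Corank 2; j^3 = q*(p^2 + q^2) splits into three distinct lines over C (the quadratic factor has nonzero discriminant), so D_4.

Type D_{4}, Milnor number mu = 4.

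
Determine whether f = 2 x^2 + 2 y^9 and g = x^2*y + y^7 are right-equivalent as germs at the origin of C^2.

No.

The Hessian of f at 0 has rank 1. Corank 1: A-series; mu = 8 gives A_8. The Hessian of g at 0 has rank 0. Corank 2; j^3 = x^2*y has shape L^2 M (L != M), so D-series; mu = 8 gives D_8. f is A_8 but g is D_8, hence not right-equivalent.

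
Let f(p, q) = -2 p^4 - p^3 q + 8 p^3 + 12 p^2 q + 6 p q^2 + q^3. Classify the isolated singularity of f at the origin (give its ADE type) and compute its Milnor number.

Type E_{7}, Milnor number mu = 7.

The Hessian of f at 0 is [[0, 0], [0, 0]] with rank 0, so corank 2. A Groebner basis of the Jacobian ideal J(f) in C{p,q} is {768*p^2 + 768*p*q + q^4 + 8*q^3 + 192*q^2, p^3 - 12*p^2 - 12*p*q - 3*q^2, p^2*q + 24*p^2 + 24*p*q + 6*q^2, -32*p^2 + p*q^2 - 32*p*q + q^3/6 - 8*q^2}; counting standard monomials gives mu = 7. Corank 2; j^3 = (2*p + q)^3 is a perfect cube, so E-series; the 4-jet and mu = 7 give E_7.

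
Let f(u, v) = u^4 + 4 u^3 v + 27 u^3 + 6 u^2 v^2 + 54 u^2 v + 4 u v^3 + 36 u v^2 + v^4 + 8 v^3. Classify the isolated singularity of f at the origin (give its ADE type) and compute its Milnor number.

Type E6, Milnor number mu = 6.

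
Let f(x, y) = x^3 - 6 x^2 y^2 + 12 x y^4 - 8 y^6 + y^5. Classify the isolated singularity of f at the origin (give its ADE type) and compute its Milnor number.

The Hessian of f at 0 has rank 0. Corank 2; j^3 = x^3 is a perfect cube, so E-series; the 5-jet and mu = 8 give E_8.

Type E8, Milnor number mu = 8.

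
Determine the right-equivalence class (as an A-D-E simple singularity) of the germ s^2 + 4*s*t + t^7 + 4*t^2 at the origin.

A_6

The Hessian of f at 0 is [[2, 4], [4, 8]] with rank 1, so corank 1. A Groebner basis of the Jacobian ideal J(f) in C{s,t} is {t^6, s + 2*t}; counting standard monomials gives mu = 6. Corank 1: A-series; mu = 6 gives A_6.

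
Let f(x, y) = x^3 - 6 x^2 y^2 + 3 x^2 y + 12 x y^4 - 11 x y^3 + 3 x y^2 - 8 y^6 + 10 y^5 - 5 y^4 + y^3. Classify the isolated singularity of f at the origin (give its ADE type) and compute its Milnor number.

The Hessian of f at 0 is [[0, 0], [0, 0]] with rank 0, so corank 2. A Groebner basis of the Jacobian ideal J(f) in C{x,y} is {-x^2/4 - x*y/2 + y^4 - y^3/12 - y^2/4, x^3 - 7*x^2/4 - 7*x*y/2 + 5*y^3/12 - 7*y^2/4, x^2*y + 13*x^2/12 + 13*x*y/6 - 23*y^3/36 + 13*y^2/12, -x^2/2 + x*y^2 - x*y + 5*y^3/6 - y^2/2}; counting standard monomials gives mu = 7. Corank 2; j^3 = (x + y)^3 is a perfect cube, so E-series; the 4-jet and mu = 7 give E_7.

Type E_{7}, Milnor number mu = 7.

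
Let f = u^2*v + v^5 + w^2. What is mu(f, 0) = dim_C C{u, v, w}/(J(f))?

6

The Hessian of f at 0 is [[0, 0, 0], [0, 0, 0], [0, 0, 2]] with rank 1, so corank 2. A Groebner basis of the Jacobian ideal J(f) in C{u,v,w} is {u^2/5 + v^4, u^3, u*v, w}; counting standard monomials gives mu = 6. Corank 2; j^3 = u^2*v has shape L^2 M (L != M), so D-series; mu = 6 gives D_6.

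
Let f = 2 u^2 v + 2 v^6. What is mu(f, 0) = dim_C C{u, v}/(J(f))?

7

The Hessian of f at 0 is [[0, 0], [0, 0]] with rank 0, so corank 2. A Groebner basis of the Jacobian ideal J(f) in C{u,v} is {u^2/6 + v^5, u^3, u*v}; counting standard monomials gives mu = 7. Corank 2; j^3 = 2*u^2*v has shape L^2 M (L != M), so D-series; mu = 7 gives D_7.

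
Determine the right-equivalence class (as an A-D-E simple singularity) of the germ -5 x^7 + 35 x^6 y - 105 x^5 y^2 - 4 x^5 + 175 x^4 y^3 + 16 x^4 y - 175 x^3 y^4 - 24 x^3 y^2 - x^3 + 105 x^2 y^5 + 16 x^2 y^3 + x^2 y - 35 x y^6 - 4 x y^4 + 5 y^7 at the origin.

The Hessian of f at 0 is [[0, 0], [0, 0]] with rank 0, so corank 2. A Groebner basis of the Jacobian ideal J(f) in C{x,y} is {2*x^2/3 + x*y^3, 19*x^2/6 - x*y/2 + y^4, x^3, x^2*y}; counting standard monomials gives mu = 8. Corank 2; j^3 = -x^2*(x - y) has shape L^2 M (L != M), so D-series; mu = 8 gives D_8.

D8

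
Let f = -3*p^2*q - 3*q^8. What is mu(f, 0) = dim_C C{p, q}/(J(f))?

The Hessian of f at 0 has rank 0. Corank 2; j^3 = -3*p^2*q has shape L^2 M (L != M), so D-series; mu = 9 gives D_9.

9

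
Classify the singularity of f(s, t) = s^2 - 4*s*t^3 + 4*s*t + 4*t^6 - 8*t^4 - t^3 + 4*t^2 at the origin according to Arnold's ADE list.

The Hessian of f at 0 is [[2, 4], [4, 8]] with rank 1, so corank 1. A Groebner basis of the Jacobian ideal J(f) in C{s,t} is {t^2, s + 2*t}; counting standard monomials gives mu = 2. Corank 1: A-series; mu = 2 gives A_2.

A_{2}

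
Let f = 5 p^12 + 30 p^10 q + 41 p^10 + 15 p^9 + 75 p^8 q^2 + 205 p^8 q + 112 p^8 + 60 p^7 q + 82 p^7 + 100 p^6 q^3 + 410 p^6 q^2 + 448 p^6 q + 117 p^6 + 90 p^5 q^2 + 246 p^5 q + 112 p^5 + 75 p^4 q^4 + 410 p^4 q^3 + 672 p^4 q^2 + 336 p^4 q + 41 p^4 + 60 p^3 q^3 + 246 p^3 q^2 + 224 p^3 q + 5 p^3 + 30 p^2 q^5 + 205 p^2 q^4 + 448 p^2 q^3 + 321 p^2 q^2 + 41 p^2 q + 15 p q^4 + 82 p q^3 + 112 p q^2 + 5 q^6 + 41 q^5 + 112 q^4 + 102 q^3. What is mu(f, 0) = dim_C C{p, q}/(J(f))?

The Hessian of f at 0 has rank 0. Corank 2; j^3 = (p + 3*q)*(5*p^2 + 26*p*q + 34*q^2) splits into three distinct lines over C (the quadratic factor has nonzero discriminant), so D_4.

4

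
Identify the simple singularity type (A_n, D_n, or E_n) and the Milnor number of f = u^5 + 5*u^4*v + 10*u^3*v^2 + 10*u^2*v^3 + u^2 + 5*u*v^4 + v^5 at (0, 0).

Type A_{4}, Milnor number mu = 4.

The Hessian of f at 0 has rank 1. Corank 1: A-series; mu = 4 gives A_4.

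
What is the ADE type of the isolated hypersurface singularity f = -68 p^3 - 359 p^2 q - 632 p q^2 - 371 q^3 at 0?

The Hessian of f at 0 is [[0, 0], [0, 0]] with rank 0, so corank 2. A Groebner basis of the Jacobian ideal J(f) in C{p,q} is {q^3, p^2 - 143*q^2/47, p*q + 82*q^2/47}; counting standard monomials gives mu = 4. Corank 2; j^3 = -(4*p + 7*q)*(17*p^2 + 60*p*q + 53*q^2) splits into three distinct lines over C (the quadratic factor has nonzero discriminant), so D_4.

D_{4}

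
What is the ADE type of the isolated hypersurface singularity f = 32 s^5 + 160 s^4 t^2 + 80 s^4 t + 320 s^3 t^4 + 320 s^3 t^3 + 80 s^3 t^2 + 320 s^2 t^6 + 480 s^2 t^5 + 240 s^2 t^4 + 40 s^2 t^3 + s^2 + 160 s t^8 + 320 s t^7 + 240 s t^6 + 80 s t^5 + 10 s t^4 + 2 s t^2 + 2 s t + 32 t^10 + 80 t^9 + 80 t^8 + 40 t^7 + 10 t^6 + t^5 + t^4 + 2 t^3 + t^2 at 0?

The Hessian of f at 0 has rank 1. Corank 1: A-series; mu = 4 gives A_4.

A_{4}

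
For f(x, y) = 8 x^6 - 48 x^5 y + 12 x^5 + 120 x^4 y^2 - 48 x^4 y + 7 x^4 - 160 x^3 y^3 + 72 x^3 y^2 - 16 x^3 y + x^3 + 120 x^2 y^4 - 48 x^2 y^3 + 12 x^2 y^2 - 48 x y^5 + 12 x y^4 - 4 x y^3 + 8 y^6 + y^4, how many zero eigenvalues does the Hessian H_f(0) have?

2

The Hessian at 0 is [[0, 0], [0, 0]] of rank 0; hence corank 2.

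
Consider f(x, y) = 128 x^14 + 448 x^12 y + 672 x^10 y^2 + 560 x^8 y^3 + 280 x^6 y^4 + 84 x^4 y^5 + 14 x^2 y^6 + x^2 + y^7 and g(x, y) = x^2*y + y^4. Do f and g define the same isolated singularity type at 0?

No.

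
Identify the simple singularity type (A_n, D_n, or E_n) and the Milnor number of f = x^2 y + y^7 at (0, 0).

Type D8, Milnor number mu = 8.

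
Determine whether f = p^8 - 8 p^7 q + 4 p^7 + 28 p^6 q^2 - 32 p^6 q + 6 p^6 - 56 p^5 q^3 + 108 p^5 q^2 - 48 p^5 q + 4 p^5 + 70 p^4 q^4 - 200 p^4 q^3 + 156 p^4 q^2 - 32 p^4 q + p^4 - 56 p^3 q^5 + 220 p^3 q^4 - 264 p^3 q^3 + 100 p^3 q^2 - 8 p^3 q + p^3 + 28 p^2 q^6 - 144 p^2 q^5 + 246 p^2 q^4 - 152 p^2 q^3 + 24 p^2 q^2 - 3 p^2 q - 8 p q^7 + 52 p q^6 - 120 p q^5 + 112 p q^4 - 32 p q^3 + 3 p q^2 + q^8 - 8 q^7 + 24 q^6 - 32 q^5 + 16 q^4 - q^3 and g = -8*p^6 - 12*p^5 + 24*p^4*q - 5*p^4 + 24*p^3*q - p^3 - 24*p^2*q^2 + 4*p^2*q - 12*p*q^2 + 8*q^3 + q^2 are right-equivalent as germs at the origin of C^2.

No.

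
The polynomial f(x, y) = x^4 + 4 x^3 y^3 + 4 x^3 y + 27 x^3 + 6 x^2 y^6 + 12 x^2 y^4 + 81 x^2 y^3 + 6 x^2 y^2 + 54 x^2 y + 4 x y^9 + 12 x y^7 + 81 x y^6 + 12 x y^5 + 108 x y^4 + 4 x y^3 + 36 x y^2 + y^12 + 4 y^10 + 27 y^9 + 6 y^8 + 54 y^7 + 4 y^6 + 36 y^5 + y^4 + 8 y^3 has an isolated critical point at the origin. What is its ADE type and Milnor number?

Type E6, Milnor number mu = 6.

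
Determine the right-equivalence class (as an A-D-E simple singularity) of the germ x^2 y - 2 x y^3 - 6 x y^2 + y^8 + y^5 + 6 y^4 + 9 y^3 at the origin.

The Hessian of f at 0 has rank 0. Corank 2; j^3 = y*(x - 3*y)^2 has shape L^2 M (L != M), so D-series; mu = 9 gives D_9.

D9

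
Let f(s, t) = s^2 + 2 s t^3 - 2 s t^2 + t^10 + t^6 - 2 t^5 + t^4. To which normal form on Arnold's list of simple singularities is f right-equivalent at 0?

A9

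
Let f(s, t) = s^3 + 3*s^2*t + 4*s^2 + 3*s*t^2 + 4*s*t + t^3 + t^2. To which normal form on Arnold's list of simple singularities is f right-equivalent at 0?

A_{2}

The Hessian of f at 0 is [[8, 4], [4, 2]] with rank 1, so corank 1. A Groebner basis of the Jacobian ideal J(f) in C{s,t} is {t^2, s + t/2}; counting standard monomials gives mu = 2. Corank 1: A-series; mu = 2 gives A_2.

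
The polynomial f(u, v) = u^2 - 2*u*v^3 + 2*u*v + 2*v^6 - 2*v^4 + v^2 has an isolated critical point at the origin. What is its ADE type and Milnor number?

The Hessian of f at 0 has rank 1. Corank 1: A-series; mu = 5 gives A_5.

Type A_5, Milnor number mu = 5.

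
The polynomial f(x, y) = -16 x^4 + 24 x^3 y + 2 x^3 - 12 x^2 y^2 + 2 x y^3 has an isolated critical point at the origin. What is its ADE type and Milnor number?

The Hessian of f at 0 has rank 0. Corank 2; j^3 = 2*x^3 is a perfect cube, so E-series; the 4-jet and mu = 7 give E_7.

Type E_7, Milnor number mu = 7.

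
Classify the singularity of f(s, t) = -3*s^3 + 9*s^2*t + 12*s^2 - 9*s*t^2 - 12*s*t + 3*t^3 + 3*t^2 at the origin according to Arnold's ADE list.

A_2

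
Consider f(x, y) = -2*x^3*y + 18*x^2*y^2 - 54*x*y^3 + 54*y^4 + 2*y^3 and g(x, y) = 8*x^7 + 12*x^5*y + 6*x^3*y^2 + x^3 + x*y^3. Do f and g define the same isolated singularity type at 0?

Yes.

The Hessian of f at 0 has rank 0. Corank 2; j^3 = 2*y^3 is a perfect cube, so E-series; the 4-jet and mu = 7 give E_7. The Hessian of g at 0 has rank 0. Corank 2; j^3 = x^3 is a perfect cube, so E-series; the 4-jet and mu = 7 give E_7. Both have type E_7, hence right-equivalent.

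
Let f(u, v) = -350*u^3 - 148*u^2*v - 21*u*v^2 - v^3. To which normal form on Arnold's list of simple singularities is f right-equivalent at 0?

The Hessian of f at 0 is [[0, 0], [0, 0]] with rank 0, so corank 2. A Groebner basis of the Jacobian ideal J(f) in C{u,v} is {v^3, u^2 - 3*v^2/146, u*v + 21*v^2/146}; counting standard monomials gives mu = 4. Corank 2; j^3 = -(7*u + v)*(50*u^2 + 14*u*v + v^2) splits into three distinct lines over C (the quadratic factor has nonzero discriminant), so D_4.

D_4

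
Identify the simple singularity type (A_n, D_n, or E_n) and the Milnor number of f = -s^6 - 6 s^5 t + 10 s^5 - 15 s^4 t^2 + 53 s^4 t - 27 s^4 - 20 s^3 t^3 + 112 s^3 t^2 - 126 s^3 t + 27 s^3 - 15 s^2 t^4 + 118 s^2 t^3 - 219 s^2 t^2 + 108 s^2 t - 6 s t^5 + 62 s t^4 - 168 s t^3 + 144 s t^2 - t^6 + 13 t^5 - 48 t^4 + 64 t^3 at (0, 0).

Type E8, Milnor number mu = 8.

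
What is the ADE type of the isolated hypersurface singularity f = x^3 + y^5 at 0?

The Hessian of f at 0 is [[0, 0], [0, 0]] with rank 0, so corank 2. A Groebner basis of the Jacobian ideal J(f) in C{x,y} is {y^4, x^2}; counting standard monomials gives mu = 8. Corank 2; j^3 = x^3 is a perfect cube, so E-series; the 5-jet and mu = 8 give E_8.

E8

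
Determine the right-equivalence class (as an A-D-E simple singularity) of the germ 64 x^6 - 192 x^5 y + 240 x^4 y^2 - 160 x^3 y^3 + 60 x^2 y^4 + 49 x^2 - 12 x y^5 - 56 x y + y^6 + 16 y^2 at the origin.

A_5

The Hessian of f at 0 has rank 1. Corank 1: A-series; mu = 5 gives A_5.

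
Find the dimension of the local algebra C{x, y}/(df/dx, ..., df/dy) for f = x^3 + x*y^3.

7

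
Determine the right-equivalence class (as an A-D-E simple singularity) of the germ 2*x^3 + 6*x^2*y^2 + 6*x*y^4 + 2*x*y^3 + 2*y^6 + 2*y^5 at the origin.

The Hessian of f at 0 has rank 0. Corank 2; j^3 = 2*x^3 is a perfect cube, so E-series; the 4-jet and mu = 7 give E_7.

E_7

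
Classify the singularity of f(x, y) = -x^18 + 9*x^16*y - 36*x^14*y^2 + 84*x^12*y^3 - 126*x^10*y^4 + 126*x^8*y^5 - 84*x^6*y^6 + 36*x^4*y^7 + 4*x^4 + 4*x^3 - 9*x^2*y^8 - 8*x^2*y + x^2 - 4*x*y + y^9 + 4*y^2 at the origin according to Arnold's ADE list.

A_{8}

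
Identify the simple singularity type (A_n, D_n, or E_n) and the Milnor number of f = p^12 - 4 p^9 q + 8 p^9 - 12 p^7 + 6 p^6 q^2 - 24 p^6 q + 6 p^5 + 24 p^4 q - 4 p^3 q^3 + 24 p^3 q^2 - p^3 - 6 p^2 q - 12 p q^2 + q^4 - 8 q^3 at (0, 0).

The Hessian of f at 0 has rank 0. Corank 2; j^3 = -(p + 2*q)^3 is a perfect cube, so E-series; the 4-jet and mu = 6 give E_6.

Type E6, Milnor number mu = 6.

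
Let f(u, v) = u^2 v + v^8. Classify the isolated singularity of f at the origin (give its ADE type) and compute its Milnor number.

The Hessian of f at 0 has rank 0. Corank 2; j^3 = u^2*v has shape L^2 M (L != M), so D-series; mu = 9 gives D_9.

Type D9, Milnor number mu = 9.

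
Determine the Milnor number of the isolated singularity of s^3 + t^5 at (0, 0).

The Hessian of f at 0 has rank 0. Corank 2; j^3 = s^3 is a perfect cube, so E-series; the 5-jet and mu = 8 give E_8.

8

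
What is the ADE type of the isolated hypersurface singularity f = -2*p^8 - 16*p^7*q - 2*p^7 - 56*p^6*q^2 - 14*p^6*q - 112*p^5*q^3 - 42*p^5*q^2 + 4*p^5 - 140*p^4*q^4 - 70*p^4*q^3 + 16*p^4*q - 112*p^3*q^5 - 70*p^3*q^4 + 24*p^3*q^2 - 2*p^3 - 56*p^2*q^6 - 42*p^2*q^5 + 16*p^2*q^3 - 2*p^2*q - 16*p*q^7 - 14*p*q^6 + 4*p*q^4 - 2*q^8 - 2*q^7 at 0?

D9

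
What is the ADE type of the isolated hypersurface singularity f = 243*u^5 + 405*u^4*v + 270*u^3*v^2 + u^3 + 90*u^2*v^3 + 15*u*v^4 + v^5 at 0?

E_{8}

The Hessian of f at 0 has rank 0. Corank 2; j^3 = u^3 is a perfect cube, so E-series; the 5-jet and mu = 8 give E_8.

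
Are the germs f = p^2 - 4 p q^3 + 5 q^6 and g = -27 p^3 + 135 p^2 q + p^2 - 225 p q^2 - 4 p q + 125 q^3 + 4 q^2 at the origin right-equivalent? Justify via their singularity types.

No.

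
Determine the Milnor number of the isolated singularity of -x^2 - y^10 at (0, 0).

The Hessian of f at 0 has rank 1. Corank 1: A-series; mu = 9 gives A_9.

9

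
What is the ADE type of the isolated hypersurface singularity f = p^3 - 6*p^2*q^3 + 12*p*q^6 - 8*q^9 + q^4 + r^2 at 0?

E_6

The Hessian of f at 0 is [[0, 0, 0], [0, 0, 0], [0, 0, 2]] with rank 1, so corank 2. A Groebner basis of the Jacobian ideal J(f) in C{p,q,r} is {q^3, p^2, r}; counting standard monomials gives mu = 6. Corank 2; j^3 = p^3 is a perfect cube, so E-series; the 4-jet and mu = 6 give E_6.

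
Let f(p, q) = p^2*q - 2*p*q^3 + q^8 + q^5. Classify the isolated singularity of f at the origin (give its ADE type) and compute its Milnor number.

Type D_{9}, Milnor number mu = 9.

The Hessian of f at 0 is [[0, 0], [0, 0]] with rank 0, so corank 2. A Groebner basis of the Jacobian ideal J(f) in C{p,q} is {p^4, p^3*q + p^2/8 - p*q^2/8, -p^3 + p^2*q^2, -p*q + q^3}; counting standard monomials gives mu = 9. Corank 2; j^3 = p^2*q has shape L^2 M (L != M), so D-series; mu = 9 gives D_9.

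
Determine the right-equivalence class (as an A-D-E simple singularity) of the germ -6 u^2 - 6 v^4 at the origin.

A3

The Hessian of f at 0 has rank 1. Corank 1: A-series; mu = 3 gives A_3.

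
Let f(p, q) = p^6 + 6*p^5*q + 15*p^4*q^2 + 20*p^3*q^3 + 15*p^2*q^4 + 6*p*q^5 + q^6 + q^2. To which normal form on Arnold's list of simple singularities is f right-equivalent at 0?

A_{5}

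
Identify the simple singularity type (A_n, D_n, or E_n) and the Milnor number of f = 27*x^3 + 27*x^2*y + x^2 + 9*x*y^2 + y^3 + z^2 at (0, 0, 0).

Type A_{2}, Milnor number mu = 2.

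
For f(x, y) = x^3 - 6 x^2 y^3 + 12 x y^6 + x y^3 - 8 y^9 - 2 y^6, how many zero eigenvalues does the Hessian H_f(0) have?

The Hessian at 0 is [[0, 0], [0, 0]] of rank 0; hence corank 2.

2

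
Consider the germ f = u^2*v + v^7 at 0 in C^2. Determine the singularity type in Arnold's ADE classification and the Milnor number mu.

Type D_8, Milnor number mu = 8.

The Hessian of f at 0 has rank 0. Corank 2; j^3 = u^2*v has shape L^2 M (L != M), so D-series; mu = 8 gives D_8.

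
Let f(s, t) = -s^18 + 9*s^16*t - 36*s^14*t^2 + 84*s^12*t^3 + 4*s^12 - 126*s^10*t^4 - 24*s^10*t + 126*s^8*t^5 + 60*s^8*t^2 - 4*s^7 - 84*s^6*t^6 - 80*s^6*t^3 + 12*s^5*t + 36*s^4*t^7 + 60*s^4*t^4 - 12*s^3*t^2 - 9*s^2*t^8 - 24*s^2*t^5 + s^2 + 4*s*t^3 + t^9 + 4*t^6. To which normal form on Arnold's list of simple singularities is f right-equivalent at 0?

A_8

The Hessian of f at 0 has rank 1. Corank 1: A-series; mu = 8 gives A_8.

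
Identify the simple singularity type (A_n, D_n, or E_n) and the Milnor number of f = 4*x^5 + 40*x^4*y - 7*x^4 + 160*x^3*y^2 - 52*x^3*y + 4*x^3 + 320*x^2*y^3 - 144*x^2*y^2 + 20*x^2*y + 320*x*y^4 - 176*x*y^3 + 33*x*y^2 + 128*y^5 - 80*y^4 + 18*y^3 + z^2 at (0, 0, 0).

Type D_5, Milnor number mu = 5.

The Hessian of f at 0 has rank 1. Corank 2; j^3 = (x + 2*y)*(2*x + 3*y)^2 has shape L^2 M (L != M), so D-series; mu = 5 gives D_5.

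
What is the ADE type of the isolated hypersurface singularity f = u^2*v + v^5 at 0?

D_{6}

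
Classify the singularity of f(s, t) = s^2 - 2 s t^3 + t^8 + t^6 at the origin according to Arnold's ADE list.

The Hessian of f at 0 is [[2, 0], [0, 0]] with rank 1, so corank 1. A Groebner basis of the Jacobian ideal J(f) in C{s,t} is {s^3, s^2*t, -s + t^3}; counting standard monomials gives mu = 7. Corank 1: A-series; mu = 7 gives A_7.

A7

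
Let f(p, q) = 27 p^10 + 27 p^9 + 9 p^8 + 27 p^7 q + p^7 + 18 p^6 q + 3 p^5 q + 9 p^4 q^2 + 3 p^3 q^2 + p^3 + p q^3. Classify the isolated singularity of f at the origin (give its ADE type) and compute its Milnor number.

The Hessian of f at 0 has rank 0. Corank 2; j^3 = p^3 is a perfect cube, so E-series; the 4-jet and mu = 7 give E_7.

Type E7, Milnor number mu = 7.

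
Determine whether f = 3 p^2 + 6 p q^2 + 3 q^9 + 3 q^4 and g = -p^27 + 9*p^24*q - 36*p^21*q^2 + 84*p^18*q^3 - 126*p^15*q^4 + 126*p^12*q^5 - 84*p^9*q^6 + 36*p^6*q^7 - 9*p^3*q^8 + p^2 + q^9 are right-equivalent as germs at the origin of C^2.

Yes.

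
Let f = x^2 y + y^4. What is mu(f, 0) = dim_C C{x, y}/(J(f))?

The Hessian of f at 0 is [[0, 0], [0, 0]] with rank 0, so corank 2. A Groebner basis of the Jacobian ideal J(f) in C{x,y} is {x^3, x^2/4 + y^3, x*y}; counting standard monomials gives mu = 5. Corank 2; j^3 = x^2*y has shape L^2 M (L != M), so D-series; mu = 5 gives D_5.

5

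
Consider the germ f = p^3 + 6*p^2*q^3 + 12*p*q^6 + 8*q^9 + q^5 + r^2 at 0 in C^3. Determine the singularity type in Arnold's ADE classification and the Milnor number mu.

Type E8, Milnor number mu = 8.

The Hessian of f at 0 has rank 1. Corank 2; j^3 = p^3 is a perfect cube, so E-series; the 5-jet and mu = 8 give E_8.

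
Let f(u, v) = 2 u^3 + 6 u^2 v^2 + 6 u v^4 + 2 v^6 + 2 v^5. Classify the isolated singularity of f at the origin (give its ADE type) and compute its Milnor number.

Type E8, Milnor number mu = 8.

The Hessian of f at 0 has rank 0. Corank 2; j^3 = 2*u^3 is a perfect cube, so E-series; the 5-jet and mu = 8 give E_8.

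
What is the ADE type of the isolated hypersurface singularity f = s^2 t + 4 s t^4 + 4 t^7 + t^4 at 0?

The Hessian of f at 0 has rank 0. Corank 2; j^3 = s^2*t has shape L^2 M (L != M), so D-series; mu = 5 gives D_5.

D_{5}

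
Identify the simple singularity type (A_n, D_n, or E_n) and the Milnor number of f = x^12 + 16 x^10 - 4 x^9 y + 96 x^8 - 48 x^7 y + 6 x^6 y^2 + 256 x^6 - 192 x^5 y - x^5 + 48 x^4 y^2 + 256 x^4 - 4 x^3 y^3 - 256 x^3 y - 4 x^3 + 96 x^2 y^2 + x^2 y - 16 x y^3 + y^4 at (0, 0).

The Hessian of f at 0 is [[0, 0], [0, 0]] with rank 0, so corank 2. A Groebner basis of the Jacobian ideal J(f) in C{x,y} is {x*y^2, x*y/16 + y^3, x^2 - x*y/4}; counting standard monomials gives mu = 5. Corank 2; j^3 = -x^2*(4*x - y) has shape L^2 M (L != M), so D-series; mu = 5 gives D_5.

Type D5, Milnor number mu = 5.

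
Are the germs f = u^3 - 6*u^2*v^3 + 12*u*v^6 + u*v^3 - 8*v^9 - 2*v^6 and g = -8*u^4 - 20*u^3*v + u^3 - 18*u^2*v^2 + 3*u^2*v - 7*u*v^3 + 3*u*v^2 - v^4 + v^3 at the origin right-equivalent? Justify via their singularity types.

The Hessian of f at 0 has rank 0. Corank 2; j^3 = u^3 is a perfect cube, so E-series; the 4-jet and mu = 7 give E_7. The Hessian of g at 0 has rank 0. Corank 2; j^3 = (u + v)^3 is a perfect cube, so E-series; the 4-jet and mu = 7 give E_7. Both have type E_7, hence right-equivalent.

Yes.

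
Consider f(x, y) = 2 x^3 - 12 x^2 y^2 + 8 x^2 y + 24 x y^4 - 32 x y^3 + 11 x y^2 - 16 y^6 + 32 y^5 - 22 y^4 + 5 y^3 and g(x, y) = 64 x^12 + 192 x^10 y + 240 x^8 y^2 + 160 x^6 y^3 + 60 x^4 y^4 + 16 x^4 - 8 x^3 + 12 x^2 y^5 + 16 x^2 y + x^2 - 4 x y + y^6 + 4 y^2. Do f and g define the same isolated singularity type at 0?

No.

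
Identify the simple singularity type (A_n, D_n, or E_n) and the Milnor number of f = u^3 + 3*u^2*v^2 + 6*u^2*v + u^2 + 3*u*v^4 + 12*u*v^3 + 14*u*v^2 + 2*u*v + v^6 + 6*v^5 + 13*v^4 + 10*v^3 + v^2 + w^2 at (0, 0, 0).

The Hessian of f at 0 is [[2, 2, 0], [2, 2, 0], [0, 0, 2]] with rank 2, so corank 1. A Groebner basis of the Jacobian ideal J(f) in C{u,v,w} is {v^2, u + v, w}; counting standard monomials gives mu = 2. Corank 1: A-series; mu = 2 gives A_2.

Type A_2, Milnor number mu = 2.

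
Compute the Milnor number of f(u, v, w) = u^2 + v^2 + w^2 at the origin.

1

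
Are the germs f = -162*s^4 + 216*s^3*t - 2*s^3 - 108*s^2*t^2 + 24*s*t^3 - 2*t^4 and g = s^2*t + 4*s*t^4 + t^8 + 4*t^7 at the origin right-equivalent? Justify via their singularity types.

The Hessian of f at 0 has rank 0. Corank 2; j^3 = -2*s^3 is a perfect cube, so E-series; the 4-jet and mu = 6 give E_6. The Hessian of g at 0 has rank 0. Corank 2; j^3 = s^2*t has shape L^2 M (L != M), so D-series; mu = 9 gives D_9. f is E_6 but g is D_9, hence not right-equivalent.

No.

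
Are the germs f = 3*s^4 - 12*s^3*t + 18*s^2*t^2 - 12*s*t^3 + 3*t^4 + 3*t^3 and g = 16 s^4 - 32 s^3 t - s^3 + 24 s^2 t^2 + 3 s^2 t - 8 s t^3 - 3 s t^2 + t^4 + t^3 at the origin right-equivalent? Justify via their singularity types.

Yes.

The Hessian of f at 0 has rank 0. Corank 2; j^3 = 3*t^3 is a perfect cube, so E-series; the 4-jet and mu = 6 give E_6. The Hessian of g at 0 has rank 0. Corank 2; j^3 = -(s - t)^3 is a perfect cube, so E-series; the 4-jet and mu = 6 give E_6. Both have type E_6, hence right-equivalent.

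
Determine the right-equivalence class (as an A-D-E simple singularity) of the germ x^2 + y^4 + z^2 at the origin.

A_{3}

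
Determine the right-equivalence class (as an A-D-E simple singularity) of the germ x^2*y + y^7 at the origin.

The Hessian of f at 0 has rank 0. Corank 2; j^3 = x^2*y has shape L^2 M (L != M), so D-series; mu = 8 gives D_8.

D8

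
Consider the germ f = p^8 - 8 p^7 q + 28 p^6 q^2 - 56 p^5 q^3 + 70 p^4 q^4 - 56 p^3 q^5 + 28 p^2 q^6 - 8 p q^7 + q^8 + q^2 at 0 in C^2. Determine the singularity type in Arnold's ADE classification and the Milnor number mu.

Type A_{7}, Milnor number mu = 7.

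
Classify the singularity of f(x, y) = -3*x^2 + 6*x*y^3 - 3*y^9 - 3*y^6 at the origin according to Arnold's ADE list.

A8

The Hessian of f at 0 has rank 1. Corank 1: A-series; mu = 8 gives A_8.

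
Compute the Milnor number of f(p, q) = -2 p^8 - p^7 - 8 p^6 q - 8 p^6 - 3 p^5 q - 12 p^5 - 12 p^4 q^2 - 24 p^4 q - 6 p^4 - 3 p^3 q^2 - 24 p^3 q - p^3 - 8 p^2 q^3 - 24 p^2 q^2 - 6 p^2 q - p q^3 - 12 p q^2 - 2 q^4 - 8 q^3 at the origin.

7

The Hessian of f at 0 has rank 0. Corank 2; j^3 = -(p + 2*q)^3 is a perfect cube, so E-series; the 4-jet and mu = 7 give E_7.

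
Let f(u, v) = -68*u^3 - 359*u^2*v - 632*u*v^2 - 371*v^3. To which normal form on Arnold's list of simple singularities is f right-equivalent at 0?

The Hessian of f at 0 is [[0, 0], [0, 0]] with rank 0, so corank 2. A Groebner basis of the Jacobian ideal J(f) in C{u,v} is {v^3, u^2 - 143*v^2/47, u*v + 82*v^2/47}; counting standard monomials gives mu = 4. Corank 2; j^3 = -(4*u + 7*v)*(17*u^2 + 60*u*v + 53*v^2) splits into three distinct lines over C (the quadratic factor has nonzero discriminant), so D_4.

D4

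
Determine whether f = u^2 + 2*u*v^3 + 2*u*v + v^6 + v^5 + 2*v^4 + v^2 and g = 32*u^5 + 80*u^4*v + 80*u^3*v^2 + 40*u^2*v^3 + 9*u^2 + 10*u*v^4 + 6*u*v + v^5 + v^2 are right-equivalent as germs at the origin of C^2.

Yes.

The Hessian of f at 0 has rank 1. Corank 1: A-series; mu = 4 gives A_4. The Hessian of g at 0 has rank 1. Corank 1: A-series; mu = 4 gives A_4. Both have type A_4, hence right-equivalent.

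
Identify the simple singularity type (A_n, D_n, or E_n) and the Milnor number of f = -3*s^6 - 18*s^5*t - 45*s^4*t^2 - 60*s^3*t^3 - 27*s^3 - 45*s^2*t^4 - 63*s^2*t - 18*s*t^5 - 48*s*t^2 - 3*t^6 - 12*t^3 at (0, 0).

Type D_{7}, Milnor number mu = 7.

The Hessian of f at 0 has rank 0. Corank 2; j^3 = -3*(s + t)*(3*s + 2*t)^2 has shape L^2 M (L != M), so D-series; mu = 7 gives D_7.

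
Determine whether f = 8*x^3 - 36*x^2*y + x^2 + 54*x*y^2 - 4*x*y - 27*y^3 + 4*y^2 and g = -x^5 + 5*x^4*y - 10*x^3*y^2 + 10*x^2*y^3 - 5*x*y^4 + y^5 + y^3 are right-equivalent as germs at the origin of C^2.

No.

The Hessian of f at 0 has rank 1. Corank 1: A-series; mu = 2 gives A_2. The Hessian of g at 0 has rank 0. Corank 2; j^3 = y^3 is a perfect cube, so E-series; the 5-jet and mu = 8 give E_8. f is A_2 but g is E_8, hence not right-equivalent.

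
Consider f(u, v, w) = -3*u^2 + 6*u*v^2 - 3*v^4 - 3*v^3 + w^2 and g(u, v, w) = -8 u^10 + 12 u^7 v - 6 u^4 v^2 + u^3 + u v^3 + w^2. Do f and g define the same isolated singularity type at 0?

No.

The Hessian of f at 0 is [[-6, 0, 0], [0, 0, 0], [0, 0, 2]] with rank 2, so corank 1. A Groebner basis of the Jacobian ideal J(f) in C{u,v,w} is {v^2, u, w}; counting standard monomials gives mu = 2. Corank 1: A-series; mu = 2 gives A_2. The Hessian of g at 0 is [[0, 0, 0], [0, 0, 0], [0, 0, 2]] with rank 1, so corank 2. A Groebner basis of the Jacobian ideal J(g) in C{u,v,w} is {u^3, u*v^2, 3*u^2 + v^3, w}; counting standard monomials gives mu = 7. Corank 2; j^3 = u^3 is a perfect cube, so E-series; the 4-jet and mu = 7 give E_7. f is A_2 but g is E_7, hence not right-equivalent.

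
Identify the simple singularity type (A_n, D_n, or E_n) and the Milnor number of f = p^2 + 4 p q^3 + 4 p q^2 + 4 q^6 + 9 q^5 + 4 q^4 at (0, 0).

Type A_{4}, Milnor number mu = 4.

The Hessian of f at 0 is [[2, 0], [0, 0]] with rank 1, so corank 1. A Groebner basis of the Jacobian ideal J(f) in C{p,q} is {p/2 + q^3 + q^2, p^2, p*q - p - 2*q^2}; counting standard monomials gives mu = 4. Corank 1: A-series; mu = 4 gives A_4.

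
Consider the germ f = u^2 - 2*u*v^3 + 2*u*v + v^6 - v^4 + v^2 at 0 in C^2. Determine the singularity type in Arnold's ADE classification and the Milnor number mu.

The Hessian of f at 0 is [[2, 2], [2, 2]] with rank 1, so corank 1. A Groebner basis of the Jacobian ideal J(f) in C{u,v} is {v^3, u + v}; counting standard monomials gives mu = 3. Corank 1: A-series; mu = 3 gives A_3.

Type A_{3}, Milnor number mu = 3.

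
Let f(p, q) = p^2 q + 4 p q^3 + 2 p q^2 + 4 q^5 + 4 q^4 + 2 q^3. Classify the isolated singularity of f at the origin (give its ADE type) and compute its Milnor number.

The Hessian of f at 0 is [[0, 0], [0, 0]] with rank 0, so corank 2. A Groebner basis of the Jacobian ideal J(f) in C{p,q} is {q^3, p^2 + 2*q^2, p*q + q^2}; counting standard monomials gives mu = 4. Corank 2; j^3 = q*(p^2 + 2*p*q + 2*q^2) splits into three distinct lines over C (the quadratic factor has nonzero discriminant), so D_4.

Type D_{4}, Milnor number mu = 4.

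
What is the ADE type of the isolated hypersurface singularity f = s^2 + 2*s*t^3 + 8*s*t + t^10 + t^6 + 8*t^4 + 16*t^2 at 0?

The Hessian of f at 0 has rank 1. Corank 1: A-series; mu = 9 gives A_9.

A_{9}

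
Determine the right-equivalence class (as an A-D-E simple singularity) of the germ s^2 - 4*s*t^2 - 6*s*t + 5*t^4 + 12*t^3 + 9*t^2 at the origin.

A_{3}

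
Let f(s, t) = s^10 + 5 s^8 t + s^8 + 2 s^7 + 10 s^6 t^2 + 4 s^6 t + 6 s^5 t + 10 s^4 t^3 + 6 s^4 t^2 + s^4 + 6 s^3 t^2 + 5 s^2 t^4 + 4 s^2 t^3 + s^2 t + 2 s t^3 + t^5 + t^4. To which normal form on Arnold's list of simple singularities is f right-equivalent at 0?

D5

The Hessian of f at 0 has rank 0. Corank 2; j^3 = s^2*t has shape L^2 M (L != M), so D-series; mu = 5 gives D_5.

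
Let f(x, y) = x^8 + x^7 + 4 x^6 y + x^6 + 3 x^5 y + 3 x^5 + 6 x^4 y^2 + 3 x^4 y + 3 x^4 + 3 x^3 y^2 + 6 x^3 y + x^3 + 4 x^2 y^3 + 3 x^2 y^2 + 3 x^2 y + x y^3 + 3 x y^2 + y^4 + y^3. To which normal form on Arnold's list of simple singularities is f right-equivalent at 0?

The Hessian of f at 0 has rank 0. Corank 2; j^3 = (x + y)^3 is a perfect cube, so E-series; the 4-jet and mu = 7 give E_7.

E_7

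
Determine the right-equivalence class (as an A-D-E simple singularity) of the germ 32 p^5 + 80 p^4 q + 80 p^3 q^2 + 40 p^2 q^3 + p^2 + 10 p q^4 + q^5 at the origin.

A_4

The Hessian of f at 0 is [[2, 0], [0, 0]] with rank 1, so corank 1. A Groebner basis of the Jacobian ideal J(f) in C{p,q} is {q^4, p}; counting standard monomials gives mu = 4. Corank 1: A-series; mu = 4 gives A_4.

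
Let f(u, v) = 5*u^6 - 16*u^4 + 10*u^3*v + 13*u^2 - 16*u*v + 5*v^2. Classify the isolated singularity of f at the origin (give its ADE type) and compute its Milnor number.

Type A_{1}, Milnor number mu = 1.

The Hessian of f at 0 is [[26, -16], [-16, 10]] with rank 2, so corank 0. A Groebner basis of the Jacobian ideal J(f) in C{u,v} is {u, v}; counting standard monomials gives mu = 1. Corank 0: nondegenerate Morse point, so A_1.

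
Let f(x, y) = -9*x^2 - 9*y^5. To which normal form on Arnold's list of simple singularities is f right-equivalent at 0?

The Hessian of f at 0 has rank 1. Corank 1: A-series; mu = 4 gives A_4.

A4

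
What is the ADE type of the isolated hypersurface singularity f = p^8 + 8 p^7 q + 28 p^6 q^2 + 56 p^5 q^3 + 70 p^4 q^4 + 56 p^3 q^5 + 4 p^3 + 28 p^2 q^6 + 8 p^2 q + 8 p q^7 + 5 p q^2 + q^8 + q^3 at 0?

D_{9}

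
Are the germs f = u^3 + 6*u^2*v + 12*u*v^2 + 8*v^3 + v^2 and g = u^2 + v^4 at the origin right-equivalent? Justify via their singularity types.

No.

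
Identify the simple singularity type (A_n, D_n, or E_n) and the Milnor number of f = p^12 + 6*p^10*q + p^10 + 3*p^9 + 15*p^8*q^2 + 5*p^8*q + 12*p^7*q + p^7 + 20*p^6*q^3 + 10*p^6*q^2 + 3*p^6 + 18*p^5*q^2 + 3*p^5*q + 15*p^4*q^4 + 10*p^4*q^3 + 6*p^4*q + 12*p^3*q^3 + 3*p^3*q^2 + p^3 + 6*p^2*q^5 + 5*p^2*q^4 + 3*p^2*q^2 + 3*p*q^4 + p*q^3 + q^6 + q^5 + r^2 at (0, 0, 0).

Type E_7, Milnor number mu = 7.

The Hessian of f at 0 has rank 1. Corank 2; j^3 = p^3 is a perfect cube, so E-series; the 4-jet and mu = 7 give E_7.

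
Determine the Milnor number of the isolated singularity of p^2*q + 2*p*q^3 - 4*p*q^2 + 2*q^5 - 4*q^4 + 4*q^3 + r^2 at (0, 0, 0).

6

The Hessian of f at 0 has rank 1. Corank 2; j^3 = q*(p - 2*q)^2 has shape L^2 M (L != M), so D-series; mu = 6 gives D_6.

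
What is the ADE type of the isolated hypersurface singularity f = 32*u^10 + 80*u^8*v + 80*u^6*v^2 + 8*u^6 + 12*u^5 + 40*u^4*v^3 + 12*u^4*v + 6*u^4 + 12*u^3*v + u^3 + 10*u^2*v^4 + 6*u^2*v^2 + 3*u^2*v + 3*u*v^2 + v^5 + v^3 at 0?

E_{8}

The Hessian of f at 0 has rank 0. Corank 2; j^3 = (u + v)^3 is a perfect cube, so E-series; the 5-jet and mu = 8 give E_8.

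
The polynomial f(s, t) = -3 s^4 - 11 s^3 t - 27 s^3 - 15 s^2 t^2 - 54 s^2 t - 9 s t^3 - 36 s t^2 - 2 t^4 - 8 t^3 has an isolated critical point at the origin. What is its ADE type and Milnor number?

Type E_{7}, Milnor number mu = 7.

The Hessian of f at 0 has rank 0. Corank 2; j^3 = -(3*s + 2*t)^3 is a perfect cube, so E-series; the 4-jet and mu = 7 give E_7.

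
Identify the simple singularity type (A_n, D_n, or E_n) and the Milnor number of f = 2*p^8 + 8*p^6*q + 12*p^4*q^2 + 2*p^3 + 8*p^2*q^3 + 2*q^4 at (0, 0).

Type E_6, Milnor number mu = 6.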